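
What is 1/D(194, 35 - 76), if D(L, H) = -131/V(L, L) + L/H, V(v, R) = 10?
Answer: -410/7311 ≈ -0.056080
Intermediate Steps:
D(L, H) = -131/10 + L/H
1/D(194, 35 - 76) = 1/(-131/10 + 194/(35 - 76)) = 1/(-131/10 + 194/(-41)) = 1/(-131/10 + 194*(-1/41)) = 1/(-131/10 - 194/41) = 1/(-7311/410) = -410/7311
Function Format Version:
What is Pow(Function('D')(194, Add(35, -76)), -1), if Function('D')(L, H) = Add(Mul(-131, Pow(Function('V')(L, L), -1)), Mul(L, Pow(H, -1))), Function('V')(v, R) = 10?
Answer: Rational(-410, 7311) ≈ -0.056080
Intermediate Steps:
Function('D')(L, H) = Add(Rational(-131, 10), Mul(L, Pow(H, -1))) (Function('D')(L, H) = Add(Mul(-131, Pow(10, -1)), Mul(L, Pow(H, -1))) = Add(Mul(-131, Rational(1, 10)), Mul(L, Pow(H, -1))) = Add(Rational(-131, 10), Mul(L, Pow(H, -1))))
Pow(Function('D')(194, Add(35, -76)), -1) = Pow(Add(Rational(-131, 10), Mul(194, Pow(Add(35, -76), -1))), -1) = Pow(Add(Rational(-131, 10), Mul(194, Pow(-41, -1))), -1) = Pow(Add(Rational(-131, 10), Mul(194, Rational(-1, 41))), -1) = Pow(Add(Rational(-131, 10), Rational(-194, 41)), -1) = Pow(Rational(-7311, 410), -1) = Rational(-410, 7311)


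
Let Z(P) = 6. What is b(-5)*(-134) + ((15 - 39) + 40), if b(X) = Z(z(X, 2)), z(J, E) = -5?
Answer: -788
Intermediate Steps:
b(X) = 6
b(-5)*(-134) + ((15 - 39) + 40) = 6*(-134) + ((15 - 39) + 40) = -804 + (-24 + 40) = -804 + 16 = -788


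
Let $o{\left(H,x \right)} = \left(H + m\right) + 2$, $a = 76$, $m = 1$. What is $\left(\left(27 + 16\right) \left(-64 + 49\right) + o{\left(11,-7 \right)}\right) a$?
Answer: $-47956$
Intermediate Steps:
$o{\left(H,x \right)} = 3 + H$ ($o{\left(H,x \right)} = \left(H + 1\right) + 2 = \left(1 + H\right) + 2 = 3 + H$)
$\left(\left(27 + 16\right) \left(-64 + 49\right) + o{\left(11,-7 \right)}\right) a = \left(\left(27 + 16\right) \left(-64 + 49\right) + \left(3 + 11\right)\right) 76 = \left(43 \left(-15\right) + 14\right) 76 = \left(-645 + 14\right) 76 = \left(-631\right) 76 = -47956$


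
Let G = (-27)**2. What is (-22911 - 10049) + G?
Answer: -32231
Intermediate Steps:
G = 729
(-22911 - 10049) + G = (-22911 - 10049) + 729 = -32960 + 729 = -32231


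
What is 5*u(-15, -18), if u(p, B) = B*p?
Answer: 1350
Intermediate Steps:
5*u(-15, -18) = 5*(-18*(-15)) = 5*270 = 1350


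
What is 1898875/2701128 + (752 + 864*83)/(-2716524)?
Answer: 413550414259/611473253256 ≈ 0.67632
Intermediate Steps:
1898875/2701128 + (752 + 864*83)/(-2716524) = 1898875*(1/2701128) + (752 + 71712)*(-1/2716524) = 1898875/2701128 + 72464*(-1/2716524) = 1898875/2701128 - 18116/679131 = 413550414259/611473253256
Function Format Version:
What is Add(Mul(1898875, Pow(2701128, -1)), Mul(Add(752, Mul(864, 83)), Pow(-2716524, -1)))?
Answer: Rational(413550414259, 611473253256) ≈ 0.67632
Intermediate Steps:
Add(Mul(1898875, Pow(2701128, -1)), Mul(Add(752, Mul(864, 83)), Pow(-2716524, -1))) = Add(Mul(1898875, Rational(1, 2701128)), Mul(Add(752, 71712), Rational(-1, 2716524))) = Add(Rational(1898875, 2701128), Mul(72464, Rational(-1, 2716524))) = Add(Rational(1898875, 2701128), Rational(-18116, 679131)) = Rational(413550414259, 611473253256)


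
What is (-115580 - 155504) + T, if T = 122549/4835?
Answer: -1310568591/4835 ≈ -2.7106e+5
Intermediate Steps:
T = 122549/4835 (T = 122549*(1/4835) = 122549/4835 ≈ 25.346)
(-115580 - 155504) + T = (-115580 - 155504) + 122549/4835 = -271084 + 122549/4835 = -1310568591/4835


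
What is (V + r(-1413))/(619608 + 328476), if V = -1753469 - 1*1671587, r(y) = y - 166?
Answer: -3426635/948084 ≈ -3.6143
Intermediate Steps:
r(y) = -166 + y
V = -3425056 (V = -1753469 - 1671587 = -3425056)
(V + r(-1413))/(619608 + 328476) = (-3425056 + (-166 - 1413))/(619608 + 328476) = (-3425056 - 1579)/948084 = -3426635*1/948084 = -3426635/948084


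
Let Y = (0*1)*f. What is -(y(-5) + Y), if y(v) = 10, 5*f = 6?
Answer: -10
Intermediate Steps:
f = 6/5 (f = (⅕)*6 = 6/5 ≈ 1.2000)
Y = 0 (Y = (0*1)*(6/5) = 0*(6/5) = 0)
-(y(-5) + Y) = -(10 + 0) = -1*10 = -10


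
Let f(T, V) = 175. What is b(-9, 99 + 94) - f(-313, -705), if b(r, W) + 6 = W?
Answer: 12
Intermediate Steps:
b(r, W) = -6 + W
b(-9, 99 + 94) - f(-313, -705) = (-6 + (99 + 94)) - 1*175 = (-6 + 193) - 175 = 187 - 175 = 12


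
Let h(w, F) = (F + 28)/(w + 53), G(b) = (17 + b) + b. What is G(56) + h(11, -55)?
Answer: 8229/64 ≈ 128.58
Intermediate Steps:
G(b) = 17 + 2*b
h(w, F) = (28 + F)/(53 + w)
G(56) + h(11, -55) = (17 + 2*56) + (28 - 55)/(53 + 11) = (17 + 112) - 27/64 = 129 + (1/64)*(-27) = 129 - 27/64 = 8229/64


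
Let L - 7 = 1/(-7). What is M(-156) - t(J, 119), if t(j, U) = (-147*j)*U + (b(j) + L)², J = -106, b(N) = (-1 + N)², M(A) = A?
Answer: -6521462767/49 ≈ -1.3309e+8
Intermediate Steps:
L = 48/7 (L = 7 + 1/(-7) = 7 - ⅐ = 48/7 ≈ 6.8571)
t(j, U) = (48/7 + (-1 + j)²)² - 147*U*j (t(j, U) = (-147*j)*U + ((-1 + j)² + 48/7)² = -147*U*j + (48/7 + (-1 + j)²)² = (48/7 + (-1 + j)²)² - 147*U*j)
M(-156) - t(J, 119) = -156 - ((48 + 7*(-1 - 106)²)²/49 - 147*119*(-106)) = -156 - ((48 + 7*(-107)²)²/49 + 1854258) = -156 - ((48 + 7*11449)²/49 + 1854258) = -156 - ((48 + 80143)²/49 + 1854258) = -156 - ((1/49)*80191² + 1854258) = -156 - ((1/49)*6430596481 + 1854258) = -156 - (6430596481/49 + 1854258) = -156 - 1*6521455123/49 = -156 - 6521455123/49 = -6521462767/49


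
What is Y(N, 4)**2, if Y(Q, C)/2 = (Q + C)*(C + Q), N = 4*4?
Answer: 640000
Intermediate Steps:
N = 16
Y(Q, C) = 2*(C + Q)**2 (Y(Q, C) = 2*((Q + C)*(C + Q)) = 2*((C + Q)*(C + Q)) = 2*(C + Q)**2)
Y(N, 4)**2 = (2*(4 + 16)**2)**2 = (2*20**2)**2 = (2*400)**2 = 800**2 = 640000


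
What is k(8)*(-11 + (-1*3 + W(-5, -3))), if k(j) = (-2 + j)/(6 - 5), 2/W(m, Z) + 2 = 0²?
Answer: -90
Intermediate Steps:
W(m, Z) = -1 (W(m, Z) = 2/(-2 + 0²) = 2/(-2 + 0) = 2/(-2) = 2*(-½) = -1)
k(j) = -2 + j (k(j) = (-2 + j)/1 = (-2 + j)*1 = -2 + j)
k(8)*(-11 + (-1*3 + W(-5, -3))) = (-2 + 8)*(-11 + (-1*3 - 1)) = 6*(-11 + (-3 - 1)) = 6*(-11 - 4) = 6*(-15) = -90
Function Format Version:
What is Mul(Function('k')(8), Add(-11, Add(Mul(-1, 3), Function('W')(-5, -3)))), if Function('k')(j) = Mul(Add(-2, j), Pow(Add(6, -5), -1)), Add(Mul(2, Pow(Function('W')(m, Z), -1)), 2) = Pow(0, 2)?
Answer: -90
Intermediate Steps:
Function('W')(m, Z) = -1 (Function('W')(m, Z) = Mul(2, Pow(Add(-2, Pow(0, 2)), -1)) = Mul(2, Pow(Add(-2, 0), -1)) = Mul(2, Pow(-2, -1)) = Mul(2, Rational(-1, 2)) = -1)
Function('k')(j) = Add(-2, j) (Function('k')(j) = Mul(Add(-2, j), Pow(1, -1)) = Mul(Add(-2, j), 1) = Add(-2, j))
Mul(Function('k')(8), Add(-11, Add(Mul(-1, 3), Function('W')(-5, -3)))) = Mul(Add(-2, 8), Add(-11, Add(Mul(-1, 3), -1))) = Mul(6, Add(-11, Add(-3, -1))) = Mul(6, Add(-11, -4)) = Mul(6, -15) = -90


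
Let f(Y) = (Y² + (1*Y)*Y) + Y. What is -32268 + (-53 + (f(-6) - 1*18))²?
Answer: -32243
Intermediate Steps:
f(Y) = Y + 2*Y² (f(Y) = (Y² + Y*Y) + Y = (Y² + Y²) + Y = 2*Y² + Y = Y + 2*Y²)
-32268 + (-53 + (f(-6) - 1*18))² = -32268 + (-53 + (-6*(1 + 2*(-6)) - 1*18))² = -32268 + (-53 + (-6*(1 - 12) - 18))² = -32268 + (-53 + (-6*(-11) - 18))² = -32268 + (-53 + (66 - 18))² = -32268 + (-53 + 48)² = -32268 + (-5)² = -32268 + 25 = -32243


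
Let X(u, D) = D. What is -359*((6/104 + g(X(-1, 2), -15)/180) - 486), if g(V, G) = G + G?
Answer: 27224047/156 ≈ 1.7451e+5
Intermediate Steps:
g(V, G) = 2*G
-359*((6/104 + g(X(-1, 2), -15)/180) - 486) = -359*((6/104 + (2*(-15))/180) - 486) = -359*((6*(1/104) - 30*1/180) - 486) = -359*((3/52 - ⅙) - 486) = -359*(-17/156 - 486) = -359*(-75833/156) = 27224047/156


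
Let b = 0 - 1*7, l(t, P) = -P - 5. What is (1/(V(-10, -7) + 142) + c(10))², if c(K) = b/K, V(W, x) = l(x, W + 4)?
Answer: 982081/2044900 ≈ 0.48026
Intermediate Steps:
l(t, P) = -5 - P
b = -7 (b = 0 - 7 = -7)
V(W, x) = -9 - W (V(W, x) = -5 - (W + 4) = -5 - (4 + W) = -5 + (-4 - W) = -9 - W)
c(K) = -7/K
(1/(V(-10, -7) + 142) + c(10))² = (1/((-9 - 1*(-10)) + 142) - 7/10)² = (1/((-9 + 10) + 142) - 7*⅒)² = (1/(1 + 142) - 7/10)² = (1/143 - 7/10)² = (-991/1430)² = 982081/2044900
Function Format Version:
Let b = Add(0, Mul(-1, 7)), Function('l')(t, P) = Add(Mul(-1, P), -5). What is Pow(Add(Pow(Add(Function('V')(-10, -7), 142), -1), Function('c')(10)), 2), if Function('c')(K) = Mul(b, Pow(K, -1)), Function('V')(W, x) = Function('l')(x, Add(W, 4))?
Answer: Rational(982081, 2044900) ≈ 0.48026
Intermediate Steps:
Function('l')(t, P) = Add(-5, Mul(-1, P))
b = -7 (b = Add(0, -7) = -7)
Function('V')(W, x) = Add(-9, Mul(-1, W)) (Function('V')(W, x) = Add(-5, Mul(-1, Add(W, 4))) = Add(-5, Mul(-1, Add(4, W))) = Add(-5, Add(-4, Mul(-1, W))) = Add(-9, Mul(-1, W)))
Function('c')(K) = Mul(-7, Pow(K, -1))
Pow(Add(Pow(Add(Function('V')(-10, -7), 142), -1), Function('c')(10)), 2) = Pow(Add(Pow(Add(Add(-9, Mul(-1, -10)), 142), -1), Mul(-7, Pow(10, -1))), 2) = Pow(Add(Pow(Add(Add(-9, 10), 142), -1), Mul(-7, Rational(1, 10))), 2) = Pow(Add(Pow(Add(1, 142), -1), Rational(-7, 10)), 2) = Pow(Add(Pow(143, -1), Rational(-7, 10)), 2) = Pow(Add(Rational(1, 143), Rational(-7, 10)), 2) = Pow(Rational(-991, 1430), 2) = Rational(982081, 2044900)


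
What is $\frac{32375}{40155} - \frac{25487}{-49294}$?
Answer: $\frac{74837821}{56554302} \approx 1.3233$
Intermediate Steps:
$\frac{32375}{40155} - \frac{25487}{-49294} = 32375 \cdot \frac{1}{40155} - - \frac{3641}{7042} = \frac{6475}{8031} + \frac{3641}{7042} = \frac{74837821}{56554302}$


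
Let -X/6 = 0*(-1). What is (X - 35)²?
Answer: 1225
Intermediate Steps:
X = 0 (X = -0*(-1) = -6*0 = 0)
(X - 35)² = (0 - 35)² = (-35)² = 1225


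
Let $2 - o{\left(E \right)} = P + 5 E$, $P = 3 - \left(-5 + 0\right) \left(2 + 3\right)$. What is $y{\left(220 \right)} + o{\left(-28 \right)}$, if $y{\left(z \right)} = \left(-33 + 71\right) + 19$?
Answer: $171$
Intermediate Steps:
$P = 28$ ($P = 3 - \left(-5\right) 5 = 3 - -25 = 3 + 25 = 28$)
$y{\left(z \right)} = 57$ ($y{\left(z \right)} = 38 + 19 = 57$)
$o{\left(E \right)} = -26 - 5 E$ ($o{\left(E \right)} = 2 - \left(28 + 5 E\right) = -26 - 5 E$)
$y{\left(220 \right)} + o{\left(-28 \right)} = 57 - -114 = 57 + \left(-26 + 140\right) = 57 + 114 = 171$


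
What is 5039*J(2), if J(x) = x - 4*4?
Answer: -70546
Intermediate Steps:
J(x) = -16 + x (J(x) = x - 16 = -16 + x)
5039*J(2) = 5039*(-16 + 2) = 5039*(-14) = -70546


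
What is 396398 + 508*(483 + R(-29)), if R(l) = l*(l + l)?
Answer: 1496218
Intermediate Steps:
R(l) = 2*l² (R(l) = l*(2*l) = 2*l²)
396398 + 508*(483 + R(-29)) = 396398 + 508*(483 + 2*(-29)²) = 396398 + 508*(483 + 2*841) = 396398 + 508*(483 + 1682) = 396398 + 508*2165 = 396398 + 1099820 = 1496218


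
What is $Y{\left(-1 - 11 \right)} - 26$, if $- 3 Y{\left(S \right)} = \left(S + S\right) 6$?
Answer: $22$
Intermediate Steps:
$Y{\left(S \right)} = - 4 S$ ($Y{\left(S \right)} = - \frac{\left(S + S\right) 6}{3} = - \frac{2 S 6}{3} = - \frac{12 S}{3} = - 4 S$)
$Y{\left(-1 - 11 \right)} - 26 = - 4 \left(-1 - 11\right) - 26 = \left(-4\right) \left(-12\right) - 26 = 48 - 26 = 22$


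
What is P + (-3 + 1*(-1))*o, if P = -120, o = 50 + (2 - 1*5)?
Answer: -308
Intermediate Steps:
o = 47 (o = 50 + (2 - 5) = 50 - 3 = 47)
P + (-3 + 1*(-1))*o = -120 + (-3 + 1*(-1))*47 = -120 + (-3 - 1)*47 = -120 - 4*47 = -120 - 188 = -308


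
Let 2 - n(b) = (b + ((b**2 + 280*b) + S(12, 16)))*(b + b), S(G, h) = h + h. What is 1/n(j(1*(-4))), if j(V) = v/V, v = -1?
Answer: -32/1573 ≈ -0.020343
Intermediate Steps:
S(G, h) = 2*h
j(V) = -1/V
n(b) = 2 - 2*b*(32 + b**2 + 281*b) (n(b) = 2 - (b + ((b**2 + 280*b) + 2*16))*(b + b) = 2 - (b + ((b**2 + 280*b) + 32))*2*b = 2 - (b + (32 + b**2 + 280*b))*2*b = 2 - (32 + b**2 + 281*b)*2*b = 2 - 2*b*(32 + b**2 + 281*b))
1/n(j(1*(-4))) = 1/(2 - 562*(-1/(1*(-4)))**2 - (-64)/(1*(-4)) - 2*(-1/(1*(-4)))**3) = 1/(2 - 562*(-1/(-4))**2 - (-64)/(-4) - 2*(-1/(-4))**3) = 1/(2 - 562*(-1*(-1/4))**2 - (-64)*(-1)/4 - 2*(-1*(-1/4))**3) = 1/(2 - 562*(1/4)**2 - 64*1/4 - 2*(1/4)**3) = 1/(2 - 562*1/16 - 16 - 2*1/64) = 1/(2 - 281/8 - 16 - 1/32) = 1/(-1573/32) = -32/1573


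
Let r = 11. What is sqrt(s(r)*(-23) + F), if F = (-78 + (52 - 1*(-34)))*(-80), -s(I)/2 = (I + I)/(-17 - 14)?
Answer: 2*I*sqrt(161603)/31 ≈ 25.935*I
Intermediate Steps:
s(I) = 4*I/31 (s(I) = -2*(I + I)/(-17 - 14) = -2*2*I/(-31) = -2*2*I*(-1)/31 = -(-4)*I/31 = 4*I/31)
F = -640 (F = (-78 + (52 + 34))*(-80) = (-78 + 86)*(-80) = 8*(-80) = -640)
sqrt(s(r)*(-23) + F) = sqrt(((4/31)*11)*(-23) - 640) = sqrt((44/31)*(-23) - 640) = sqrt(-1012/31 - 640) = sqrt(-20852/31) = 2*I*sqrt(161603)/31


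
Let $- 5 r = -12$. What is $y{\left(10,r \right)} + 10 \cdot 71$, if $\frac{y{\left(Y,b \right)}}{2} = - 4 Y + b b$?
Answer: $\frac{16038}{25} \approx 641.52$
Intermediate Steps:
$r = \frac{12}{5}$ ($r = \left(- \frac{1}{5}\right) \left(-12\right) = \frac{12}{5} \approx 2.4$)
$y{\left(Y,b \right)} = - 8 Y + 2 b^{2}$ ($y{\left(Y,b \right)} = 2 \left(- 4 Y + b b\right) = 2 \left(- 4 Y + b^{2}\right) = 2 \left(b^{2} - 4 Y\right) = - 8 Y + 2 b^{2}$)
$y{\left(10,r \right)} + 10 \cdot 71 = \left(\left(-8\right) 10 + 2 \left(\frac{12}{5}\right)^{2}\right) + 10 \cdot 71 = \left(-80 + 2 \cdot \frac{144}{25}\right) + 710 = \left(-80 + \frac{288}{25}\right) + 710 = - \frac{1712}{25} + 710 = \frac{16038}{25}$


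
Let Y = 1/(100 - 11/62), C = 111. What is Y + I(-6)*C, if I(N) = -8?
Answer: -5495770/6189 ≈ -887.99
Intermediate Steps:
Y = 62/6189 (Y = 1/(100 - 11*1/62) = 1/(100 - 11/62) = 1/(6189/62) = 62/6189 ≈ 0.010018)
Y + I(-6)*C = 62/6189 - 8*111 = 62/6189 - 888 = -5495770/6189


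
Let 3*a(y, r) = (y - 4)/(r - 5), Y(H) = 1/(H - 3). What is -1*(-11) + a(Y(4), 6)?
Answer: 10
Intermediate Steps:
Y(H) = 1/(-3 + H)
a(y, r) = (-4 + y)/(3*(-5 + r)) (a(y, r) = ((y - 4)/(r - 5))/3 = ((-4 + y)/(-5 + r))/3 = (-4 + y)/(3*(-5 + r)))
-1*(-11) + a(Y(4), 6) = -1*(-11) + (-4 + 1/(-3 + 4))/(3*(-5 + 6)) = 11 + (1/3)*(-4 + 1/1)/1 = 11 + (1/3)*1*(-4 + 1) = 11 + (1/3)*1*(-3) = 11 - 1 = 10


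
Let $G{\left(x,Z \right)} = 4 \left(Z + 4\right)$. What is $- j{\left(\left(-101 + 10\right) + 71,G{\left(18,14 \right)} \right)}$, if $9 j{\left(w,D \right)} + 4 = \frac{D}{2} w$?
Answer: $\frac{724}{9} \approx 80.444$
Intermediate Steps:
$G{\left(x,Z \right)} = 16 + 4 Z$ ($G{\left(x,Z \right)} = 4 \left(4 + Z\right) = 16 + 4 Z$)
$j{\left(w,D \right)} = - \frac{4}{9} + \frac{D w}{18}$ ($j{\left(w,D \right)} = - \frac{4}{9} + \frac{\frac{D}{2} w}{9} = - \frac{4}{9} + \frac{\frac{1}{2} D w}{9} = - \frac{4}{9} + \frac{D w}{18}$)
$- j{\left(\left(-101 + 10\right) + 71,G{\left(18,14 \right)} \right)} = - (- \frac{4}{9} + \frac{\left(16 + 4 \cdot 14\right) \left(\left(-101 + 10\right) + 71\right)}{18}) = - (- \frac{4}{9} + \frac{\left(16 + 56\right) \left(-91 + 71\right)}{18}) = - (- \frac{4}{9} + \frac{1}{18} \cdot 72 \left(-20\right)) = - (- \frac{4}{9} - 80) = \left(-1\right) \left(- \frac{724}{9}\right) = \frac{724}{9}$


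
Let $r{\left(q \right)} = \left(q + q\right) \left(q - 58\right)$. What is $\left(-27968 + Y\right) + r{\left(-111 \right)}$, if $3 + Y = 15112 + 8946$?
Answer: $33605$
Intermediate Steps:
$r{\left(q \right)} = 2 q \left(-58 + q\right)$
$Y = 24055$ ($Y = -3 + \left(15112 + 8946\right) = -3 + 24058 = 24055$)
$\left(-27968 + Y\right) + r{\left(-111 \right)} = \left(-27968 + 24055\right) + 2 \left(-111\right) \left(-58 - 111\right) = -3913 + 2 \left(-111\right) \left(-169\right) = -3913 + 37518 = 33605$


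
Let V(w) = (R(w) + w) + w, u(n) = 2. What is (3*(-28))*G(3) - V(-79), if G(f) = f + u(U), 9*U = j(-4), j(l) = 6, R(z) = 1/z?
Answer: -20697/79 ≈ -261.99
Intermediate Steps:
U = ⅔ (U = (⅑)*6 = ⅔ ≈ 0.66667)
V(w) = 1/w + 2*w (V(w) = (1/w + w) + w = (w + 1/w) + w = 1/w + 2*w)
G(f) = 2 + f (G(f) = f + 2 = 2 + f)
(3*(-28))*G(3) - V(-79) = (3*(-28))*(2 + 3) - (1/(-79) + 2*(-79)) = -84*5 - (-1/79 - 158) = -420 - 1*(-12483/79) = -420 + 12483/79 = -20697/79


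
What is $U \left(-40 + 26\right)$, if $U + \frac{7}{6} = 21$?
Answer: $- \frac{833}{3} \approx -277.67$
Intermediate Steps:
$U = \frac{119}{6}$ ($U = - \frac{7}{6} + 21 = \frac{119}{6} \approx 19.833$)
$U \left(-40 + 26\right) = \frac{119 \left(-40 + 26\right)}{6} = \frac{119}{6} \left(-14\right) = - \frac{833}{3}$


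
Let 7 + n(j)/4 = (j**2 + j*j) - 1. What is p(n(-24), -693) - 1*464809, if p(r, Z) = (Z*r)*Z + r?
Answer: 2197159191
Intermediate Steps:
n(j) = -32 + 8*j**2 (n(j) = -28 + 4*((j**2 + j*j) - 1) = -28 + 4*((j**2 + j**2) - 1) = -28 + 4*(2*j**2 - 1) = -28 + 4*(-1 + 2*j**2) = -28 + (-4 + 8*j**2) = -32 + 8*j**2)
p(r, Z) = r + r*Z**2 (p(r, Z) = r*Z**2 + r = r + r*Z**2)
p(n(-24), -693) - 1*464809 = (-32 + 8*(-24)**2)*(1 + (-693)**2) - 1*464809 = (-32 + 8*576)*(1 + 480249) - 464809 = (-32 + 4608)*480250 - 464809 = 4576*480250 - 464809 = 2197624000 - 464809 = 2197159191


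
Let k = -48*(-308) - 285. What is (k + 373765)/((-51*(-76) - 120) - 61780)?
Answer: -48533/7253 ≈ -6.6914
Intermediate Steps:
k = 14499 (k = 14784 - 285 = 14499)
(k + 373765)/((-51*(-76) - 120) - 61780) = (14499 + 373765)/((-51*(-76) - 120) - 61780) = 388264/((3876 - 120) - 61780) = 388264/(3756 - 61780) = 388264/(-58024) = 388264*(-1/58024) = -48533/7253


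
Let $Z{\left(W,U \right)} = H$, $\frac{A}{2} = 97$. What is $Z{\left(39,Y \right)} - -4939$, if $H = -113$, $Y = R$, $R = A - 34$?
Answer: $4826$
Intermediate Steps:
$A = 194$ ($A = 2 \cdot 97 = 194$)
$R = 160$ ($R = 194 - 34 = 160$)
$Y = 160$
$Z{\left(W,U \right)} = -113$
$Z{\left(39,Y \right)} - -4939 = -113 - -4939 = -113 + 4939 = 4826$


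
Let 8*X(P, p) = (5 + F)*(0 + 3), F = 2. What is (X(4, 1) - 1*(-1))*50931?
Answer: 1476999/8 ≈ 1.8463e+5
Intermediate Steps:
X(P, p) = 21/8 (X(P, p) = ((5 + 2)*(0 + 3))/8 = (7*3)/8 = (⅛)*21 = 21/8)
(X(4, 1) - 1*(-1))*50931 = (21/8 - 1*(-1))*50931 = (21/8 + 1)*50931 = (29/8)*50931 = 1476999/8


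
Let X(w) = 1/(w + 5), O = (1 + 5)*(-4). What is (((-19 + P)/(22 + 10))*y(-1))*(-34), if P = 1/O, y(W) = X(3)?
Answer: 7769/3072 ≈ 2.5290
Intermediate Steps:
O = -24 (O = 6*(-4) = -24)
X(w) = 1/(5 + w)
y(W) = ⅛ (y(W) = 1/(5 + 3) = 1/8 = ⅛)
P = -1/24 (P = 1/(-24) = -1/24 ≈ -0.041667)
(((-19 + P)/(22 + 10))*y(-1))*(-34) = (((-19 - 1/24)/(22 + 10))*(⅛))*(-34) = (-457/24/32*(⅛))*(-34) = (-457/24*1/32*(⅛))*(-34) = -457/768*⅛*(-34) = -457/6144*(-34) = 7769/3072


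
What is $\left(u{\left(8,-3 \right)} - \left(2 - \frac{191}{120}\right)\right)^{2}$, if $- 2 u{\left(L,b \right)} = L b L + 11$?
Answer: $\frac{116877721}{14400} \approx 8116.5$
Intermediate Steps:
$u{\left(L,b \right)} = - \frac{11}{2} - \frac{b L^{2}}{2}$ ($u{\left(L,b \right)} = - \frac{L b L + 11}{2} = - \frac{b L^{2} + 11}{2} = - \frac{11 + b L^{2}}{2} = - \frac{11}{2} - \frac{b L^{2}}{2}$)
$\left(u{\left(8,-3 \right)} - \left(2 - \frac{191}{120}\right)\right)^{2} = \left(\left(- \frac{11}{2} - - \frac{3 \cdot 8^{2}}{2}\right) - \left(2 - \frac{191}{120}\right)\right)^{2} = \left(\left(- \frac{11}{2} - \left(- \frac{3}{2}\right) 64\right) - \frac{49}{120}\right)^{2} = \left(\left(- \frac{11}{2} + 96\right) + \left(\frac{191}{120} - 2\right)\right)^{2} = \left(\frac{181}{2} - \frac{49}{120}\right)^{2} = \left(\frac{10811}{120}\right)^{2} = \frac{116877721}{14400}$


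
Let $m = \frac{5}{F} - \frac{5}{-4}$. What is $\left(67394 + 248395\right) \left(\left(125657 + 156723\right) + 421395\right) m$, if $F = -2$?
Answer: $- \frac{1111222017375}{4} \approx -2.7781 \cdot 10^{11}$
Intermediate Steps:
$m = - \frac{5}{4}$ ($m = \frac{5}{-2} - \frac{5}{-4} = 5 \left(- \frac{1}{2}\right) - - \frac{5}{4} = - \frac{5}{2} + \frac{5}{4} = - \frac{5}{4} \approx -1.25$)
$\left(67394 + 248395\right) \left(\left(125657 + 156723\right) + 421395\right) m = \left(67394 + 248395\right) \left(\left(125657 + 156723\right) + 421395\right) \left(- \frac{5}{4}\right) = 315789 \left(282380 + 421395\right) \left(- \frac{5}{4}\right) = 315789 \cdot 703775 \left(- \frac{5}{4}\right) = 222244403475 \left(- \frac{5}{4}\right) = - \frac{1111222017375}{4}$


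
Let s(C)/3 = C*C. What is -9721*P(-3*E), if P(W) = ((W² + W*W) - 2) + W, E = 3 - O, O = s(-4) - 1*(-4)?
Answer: -421531723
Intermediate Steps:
s(C) = 3*C² (s(C) = 3*(C*C) = 3*C²)
O = 52 (O = 3*(-4)² - 1*(-4) = 3*16 + 4 = 48 + 4 = 52)
E = -49 (E = 3 - 1*52 = 3 - 52 = -49)
P(W) = -2 + W + 2*W² (P(W) = ((W² + W²) - 2) + W = (2*W² - 2) + W = (-2 + 2*W²) + W = -2 + W + 2*W²)
-9721*P(-3*E) = -9721*(-2 - 3*(-49) + 2*(-3*(-49))²) = -9721*(-2 + 147 + 2*147²) = -9721*(-2 + 147 + 2*21609) = -9721*(-2 + 147 + 43218) = -9721*43363 = -421531723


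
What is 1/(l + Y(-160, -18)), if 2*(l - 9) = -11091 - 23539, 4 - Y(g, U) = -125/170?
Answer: -34/588243 ≈ -5.7799e-5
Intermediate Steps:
Y(g, U) = 161/34 (Y(g, U) = 4 - (-125)/170 = 4 - 1*(-25/34) = 4 + 25/34 = 161/34)
l = -17306 (l = 9 + (-11091 - 23539)/2 = 9 + (½)*(-34630) = 9 - 17315 = -17306)
1/(l + Y(-160, -18)) = 1/(-17306 + 161/34) = 1/(-588243/34) = -34/588243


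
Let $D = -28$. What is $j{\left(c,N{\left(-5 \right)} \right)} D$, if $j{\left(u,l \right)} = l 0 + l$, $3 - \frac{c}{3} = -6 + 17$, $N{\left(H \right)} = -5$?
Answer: $140$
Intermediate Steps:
$c = -24$ ($c = 9 - 3 \left(-6 + 17\right) = 9 - 33 = -24$)
$j{\left(u,l \right)} = l$ ($j{\left(u,l \right)} = 0 + l = l$)
$j{\left(c,N{\left(-5 \right)} \right)} D = \left(-5\right) \left(-28\right) = 140$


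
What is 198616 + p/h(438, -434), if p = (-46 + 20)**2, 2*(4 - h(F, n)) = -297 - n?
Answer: 25620112/129 ≈ 1.9861e+5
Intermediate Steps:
h(F, n) = 305/2 + n/2 (h(F, n) = 4 - (-297 - n)/2 = 4 + (297/2 + n/2) = 305/2 + n/2)
p = 676 (p = (-26)**2 = 676)
198616 + p/h(438, -434) = 198616 + 676/(305/2 + (1/2)*(-434)) = 198616 + 676/(305/2 - 217) = 198616 + 676/(-129/2) = 198616 + 676*(-2/129) = 198616 - 1352/129 = 25620112/129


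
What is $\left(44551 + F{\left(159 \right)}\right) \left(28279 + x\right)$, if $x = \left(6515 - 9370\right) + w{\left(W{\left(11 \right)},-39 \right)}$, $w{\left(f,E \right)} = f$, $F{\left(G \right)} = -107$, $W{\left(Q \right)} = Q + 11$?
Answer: $1130922024$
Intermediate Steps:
$W{\left(Q \right)} = 11 + Q$
$x = -2833$ ($x = \left(6515 - 9370\right) + \left(11 + 11\right) = -2855 + 22 = -2833$)
$\left(44551 + F{\left(159 \right)}\right) \left(28279 + x\right) = \left(44551 - 107\right) \left(28279 - 2833\right) = 44444 \cdot 25446 = 1130922024$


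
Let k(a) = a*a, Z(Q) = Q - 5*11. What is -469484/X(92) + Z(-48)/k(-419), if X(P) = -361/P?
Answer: 7582923371025/63377521 ≈ 1.1965e+5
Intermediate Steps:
Z(Q) = -55 + Q (Z(Q) = Q - 55 = -55 + Q)
k(a) = a²
-469484/X(92) + Z(-48)/k(-419) = -469484/((-361/92)) + (-55 - 48)/((-419)²) = -469484/((-361*1/92)) - 103/175561 = -469484/(-361/92) - 103*1/175561 = -469484*(-92/361) - 103/175561 = 43192528/361 - 103/175561 = 7582923371025/63377521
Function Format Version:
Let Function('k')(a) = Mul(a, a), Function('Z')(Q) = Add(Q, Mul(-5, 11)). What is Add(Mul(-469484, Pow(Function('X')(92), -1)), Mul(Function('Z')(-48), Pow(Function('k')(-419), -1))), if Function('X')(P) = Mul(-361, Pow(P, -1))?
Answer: Rational(7582923371025, 63377521) ≈ 1.1965e+5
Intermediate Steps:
Function('Z')(Q) = Add(-55, Q) (Function('Z')(Q) = Add(Q, -55) = Add(-55, Q))
Function('k')(a) = Pow(a, 2)
Add(Mul(-469484, Pow(Function('X')(92), -1)), Mul(Function('Z')(-48), Pow(Function('k')(-419), -1))) = Add(Mul(-469484, Pow(Mul(-361, Pow(92, -1)), -1)), Mul(Add(-55, -48), Pow(Pow(-419, 2), -1))) = Add(Mul(-469484, Pow(Mul(-361, Rational(1, 92)), -1)), Mul(-103, Pow(175561, -1))) = Add(Mul(-469484, Pow(Rational(-361, 92), -1)), Mul(-103, Rational(1, 175561))) = Add(Mul(-469484, Rational(-92, 361)), Rational(-103, 175561)) = Add(Rational(43192528, 361), Rational(-103, 175561)) = Rational(7582923371025, 63377521)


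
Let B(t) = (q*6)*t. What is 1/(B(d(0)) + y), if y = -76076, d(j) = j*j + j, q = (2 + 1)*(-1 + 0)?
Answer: -1/76076 ≈ -1.3145e-5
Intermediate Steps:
q = -3 (q = 3*(-1) = -3)
d(j) = j + j**2 (d(j) = j**2 + j = j + j**2)
B(t) = -18*t (B(t) = (-3*6)*t = -18*t)
1/(B(d(0)) + y) = 1/(-0*(1 + 0) - 76076) = 1/(-0 - 76076) = 1/(-18*0 - 76076) = 1/(0 - 76076) = 1/(-76076) = -1/76076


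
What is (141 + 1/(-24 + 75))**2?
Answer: 51724864/2601 ≈ 19887.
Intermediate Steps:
(141 + 1/(-24 + 75))**2 = (141 + 1/51)**2 = (7192/51)**2 = 51724864/2601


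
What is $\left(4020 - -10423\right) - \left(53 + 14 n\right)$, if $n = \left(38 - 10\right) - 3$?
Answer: $14040$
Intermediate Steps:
$n = 25$ ($n = 28 - 3 = 25$)
$\left(4020 - -10423\right) - \left(53 + 14 n\right) = \left(4020 - -10423\right) - 403 = \left(4020 + 10423\right) - 403 = 14443 - 403 = 14040$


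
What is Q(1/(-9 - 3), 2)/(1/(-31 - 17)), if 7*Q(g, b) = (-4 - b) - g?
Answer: 284/7 ≈ 40.571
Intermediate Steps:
Q(g, b) = -4/7 - b/7 - g/7 (Q(g, b) = ((-4 - b) - g)/7 = (-4 - b - g)/7 = -4/7 - b/7 - g/7)
Q(1/(-9 - 3), 2)/(1/(-31 - 17)) = (-4/7 - ⅐*2 - 1/(7*(-9 - 3)))/(1/(-31 - 17)) = (-4/7 - 2/7 - ⅐/(-12))/(1/(-48)) = (-4/7 - 2/7 - ⅐*(-1/12))/(-1/48) = (-4/7 - 2/7 + 1/84)*(-48) = -71/84*(-48) = 284/7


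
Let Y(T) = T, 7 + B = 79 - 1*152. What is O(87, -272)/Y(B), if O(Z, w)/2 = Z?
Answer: -87/40 ≈ -2.1750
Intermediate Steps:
O(Z, w) = 2*Z
B = -80 (B = -7 + (79 - 1*152) = -7 + (79 - 152) = -7 - 73 = -80)
O(87, -272)/Y(B) = (2*87)/(-80) = 174*(-1/80) = -87/40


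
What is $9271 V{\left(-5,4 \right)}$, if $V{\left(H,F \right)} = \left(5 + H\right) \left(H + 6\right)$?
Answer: $0$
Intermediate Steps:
$V{\left(H,F \right)} = \left(5 + H\right) \left(6 + H\right)$
$9271 V{\left(-5,4 \right)} = 9271 \left(30 + \left(-5\right)^{2} + 11 \left(-5\right)\right) = 9271 \left(30 + 25 - 55\right) = 9271 \cdot 0 = 0$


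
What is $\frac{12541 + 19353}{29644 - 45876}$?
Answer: $- \frac{15947}{8116} \approx -1.9649$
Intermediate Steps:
$\frac{12541 + 19353}{29644 - 45876} = \frac{31894}{-16232} = 31894 \left(- \frac{1}{16232}\right) = - \frac{15947}{8116}$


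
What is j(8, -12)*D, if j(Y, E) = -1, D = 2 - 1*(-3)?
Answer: -5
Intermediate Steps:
D = 5 (D = 2 + 3 = 5)
j(8, -12)*D = -1*5 = -5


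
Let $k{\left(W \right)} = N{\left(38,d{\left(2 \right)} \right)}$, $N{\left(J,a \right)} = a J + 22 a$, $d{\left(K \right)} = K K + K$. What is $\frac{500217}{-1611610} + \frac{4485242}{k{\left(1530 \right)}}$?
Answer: $\frac{72282807815}{5801796} \approx 12459.0$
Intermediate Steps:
$d{\left(K \right)} = K + K^{2}$ ($d{\left(K \right)} = K^{2} + K = K + K^{2}$)
$N{\left(J,a \right)} = 22 a + J a$ ($N{\left(J,a \right)} = J a + 22 a = 22 a + J a$)
$k{\left(W \right)} = 360$ ($k{\left(W \right)} = 2 \left(1 + 2\right) \left(22 + 38\right) = 2 \cdot 3 \cdot 60 = 6 \cdot 60 = 360$)
$\frac{500217}{-1611610} + \frac{4485242}{k{\left(1530 \right)}} = \frac{500217}{-1611610} + \frac{4485242}{360} = 500217 \left(- \frac{1}{1611610}\right) + 4485242 \cdot \frac{1}{360} = - \frac{500217}{1611610} + \frac{2242621}{180} = \frac{72282807815}{5801796}$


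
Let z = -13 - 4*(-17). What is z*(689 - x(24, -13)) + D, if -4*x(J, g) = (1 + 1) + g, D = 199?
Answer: 151771/4 ≈ 37943.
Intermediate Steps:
x(J, g) = -1/2 - g/4 (x(J, g) = -((1 + 1) + g)/4 = -(2 + g)/4 = -1/2 - g/4)
z = 55 (z = -13 + 68 = 55)
z*(689 - x(24, -13)) + D = 55*(689 - (-1/2 - 1/4*(-13))) + 199 = 55*(689 - (-1/2 + 13/4)) + 199 = 55*(689 - 1*11/4) + 199 = 55*(689 - 11/4) + 199 = 55*(2745/4) + 199 = 150975/4 + 199 = 151771/4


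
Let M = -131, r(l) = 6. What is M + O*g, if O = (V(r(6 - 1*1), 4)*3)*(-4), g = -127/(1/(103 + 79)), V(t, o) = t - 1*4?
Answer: 554605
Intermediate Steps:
V(t, o) = -4 + t (V(t, o) = t - 4 = -4 + t)
g = -23114 (g = -127/(1/182) = -127/1/182 = -127*182 = -23114)
O = -24 (O = ((-4 + 6)*3)*(-4) = (2*3)*(-4) = 6*(-4) = -24)
M + O*g = -131 - 24*(-23114) = -131 + 554736 = 554605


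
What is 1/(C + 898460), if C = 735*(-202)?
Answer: 1/749990 ≈ 1.3334e-6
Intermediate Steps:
C = -148470
1/(C + 898460) = 1/(-148470 + 898460) = 1/749990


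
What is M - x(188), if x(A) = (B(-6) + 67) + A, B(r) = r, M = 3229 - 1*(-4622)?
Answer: 7602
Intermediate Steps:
M = 7851 (M = 3229 + 4622 = 7851)
x(A) = 61 + A (x(A) = (-6 + 67) + A = 61 + A)
M - x(188) = 7851 - (61 + 188) = 7851 - 1*249 = 7851 - 249 = 7602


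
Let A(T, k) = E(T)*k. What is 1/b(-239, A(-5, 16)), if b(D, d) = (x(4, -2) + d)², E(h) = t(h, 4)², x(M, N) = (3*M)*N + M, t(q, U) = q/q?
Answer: 1/16 ≈ 0.062500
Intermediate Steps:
t(q, U) = 1
x(M, N) = M + 3*M*N (x(M, N) = 3*M*N + M = M + 3*M*N)
E(h) = 1 (E(h) = 1² = 1)
A(T, k) = k (A(T, k) = 1*k = k)
b(D, d) = (-20 + d)² (b(D, d) = (4*(1 + 3*(-2)) + d)² = (4*(1 - 6) + d)² = (4*(-5) + d)² = (-20 + d)²)
1/b(-239, A(-5, 16)) = 1/((-20 + 16)²) = 1/((-4)²) = 1/16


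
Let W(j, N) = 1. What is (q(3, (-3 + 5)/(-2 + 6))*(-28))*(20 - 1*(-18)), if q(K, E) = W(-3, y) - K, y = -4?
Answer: 2128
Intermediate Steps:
q(K, E) = 1 - K
(q(3, (-3 + 5)/(-2 + 6))*(-28))*(20 - 1*(-18)) = ((1 - 1*3)*(-28))*(20 - 1*(-18)) = ((1 - 3)*(-28))*(20 + 18) = -2*(-28)*38 = 56*38 = 2128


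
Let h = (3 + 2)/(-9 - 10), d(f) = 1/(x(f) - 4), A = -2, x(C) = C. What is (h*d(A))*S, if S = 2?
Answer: 5/57 ≈ 0.087719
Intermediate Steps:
d(f) = 1/(-4 + f) (d(f) = 1/(f - 4) = 1/(-4 + f))
h = -5/19 (h = 5/(-19) = 5*(-1/19) = -5/19 ≈ -0.26316)
(h*d(A))*S = -5/(19*(-4 - 2))*2 = -5/19/(-6)*2 = -5/19*(-⅙)*2 = (5/114)*2 = 5/57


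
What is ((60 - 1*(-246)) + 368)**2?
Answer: 454276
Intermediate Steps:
((60 - 1*(-246)) + 368)**2 = ((60 + 246) + 368)**2 = (306 + 368)**2 = 674**2 = 454276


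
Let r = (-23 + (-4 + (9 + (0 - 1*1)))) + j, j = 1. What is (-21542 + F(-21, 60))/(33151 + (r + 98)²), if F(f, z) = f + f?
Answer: -21584/39551 ≈ -0.54573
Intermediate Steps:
r = -18 (r = (-23 + (-4 + (9 + (0 - 1*1)))) + 1 = (-23 + (-4 + (9 + (0 - 1)))) + 1 = (-23 + (-4 + (9 - 1))) + 1 = (-23 + (-4 + 8)) + 1 = (-23 + 4) + 1 = -19 + 1 = -18)
F(f, z) = 2*f
(-21542 + F(-21, 60))/(33151 + (r + 98)²) = (-21542 + 2*(-21))/(33151 + (-18 + 98)²) = (-21542 - 42)/(33151 + 80²) = -21584/(33151 + 6400) = -21584/39551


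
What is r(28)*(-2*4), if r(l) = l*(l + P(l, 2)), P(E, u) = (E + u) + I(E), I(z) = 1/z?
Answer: -13000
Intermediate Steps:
P(E, u) = E + u + 1/E (P(E, u) = (E + u) + 1/E = E + u + 1/E)
r(l) = l*(2 + 1/l + 2*l) (r(l) = l*(l + (l + 2 + 1/l)) = l*(l + (2 + l + 1/l)) = l*(2 + 1/l + 2*l))
r(28)*(-2*4) = (1 + 28² + 28*(2 + 28))*(-2*4) = (1 + 784 + 28*30)*(-8) = (1 + 784 + 840)*(-8) = 1625*(-8) = -13000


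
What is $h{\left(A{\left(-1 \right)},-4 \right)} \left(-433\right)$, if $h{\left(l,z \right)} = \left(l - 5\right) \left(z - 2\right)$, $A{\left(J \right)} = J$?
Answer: $-15588$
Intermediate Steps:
$h{\left(l,z \right)} = \left(-5 + l\right) \left(-2 + z\right)$
$h{\left(A{\left(-1 \right)},-4 \right)} \left(-433\right) = \left(10 - -20 - -2 - -4\right) \left(-433\right) = \left(10 + 20 + 2 + 4\right) \left(-433\right) = 36 \left(-433\right) = -15588$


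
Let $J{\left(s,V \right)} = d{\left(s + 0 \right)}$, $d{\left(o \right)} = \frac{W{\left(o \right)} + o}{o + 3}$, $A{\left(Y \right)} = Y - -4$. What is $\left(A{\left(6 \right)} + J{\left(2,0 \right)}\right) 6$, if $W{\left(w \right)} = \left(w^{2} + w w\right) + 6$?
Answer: $\frac{396}{5} \approx 79.2$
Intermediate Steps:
$A{\left(Y \right)} = 4 + Y$ ($A{\left(Y \right)} = Y + 4 = 4 + Y$)
$W{\left(w \right)} = 6 + 2 w^{2}$ ($W{\left(w \right)} = \left(w^{2} + w^{2}\right) + 6 = 2 w^{2} + 6 = 6 + 2 w^{2}$)
$d{\left(o \right)} = \frac{6 + o + 2 o^{2}}{3 + o}$ ($d{\left(o \right)} = \frac{\left(6 + 2 o^{2}\right) + o}{o + 3} = \frac{6 + o + 2 o^{2}}{3 + o}$)
$J{\left(s,V \right)} = \frac{6 + s + 2 s^{2}}{3 + s}$ ($J{\left(s,V \right)} = \frac{6 + \left(s + 0\right) + 2 \left(s + 0\right)^{2}}{3 + \left(s + 0\right)} = \frac{6 + s + 2 s^{2}}{3 + s}$)
$\left(A{\left(6 \right)} + J{\left(2,0 \right)}\right) 6 = \left(\left(4 + 6\right) + \frac{6 + 2 + 2 \cdot 2^{2}}{3 + 2}\right) 6 = \left(10 + \frac{6 + 2 + 2 \cdot 4}{5}\right) 6 = \left(10 + \frac{6 + 2 + 8}{5}\right) 6 = \left(10 + \frac{1}{5} \cdot 16\right) 6 = \left(10 + \frac{16}{5}\right) 6 = \frac{66}{5} \cdot 6 = \frac{396}{5}$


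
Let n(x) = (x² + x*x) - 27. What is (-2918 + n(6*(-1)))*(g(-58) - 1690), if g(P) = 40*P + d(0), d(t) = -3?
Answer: 11529349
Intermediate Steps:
n(x) = -27 + 2*x² (n(x) = (x² + x²) - 27 = 2*x² - 27 = -27 + 2*x²)
g(P) = -3 + 40*P (g(P) = 40*P - 3 = -3 + 40*P)
(-2918 + n(6*(-1)))*(g(-58) - 1690) = (-2918 + (-27 + 2*(6*(-1))²))*((-3 + 40*(-58)) - 1690) = (-2918 + (-27 + 2*(-6)²))*((-3 - 2320) - 1690) = (-2918 + (-27 + 2*36))*(-2323 - 1690) = (-2918 + (-27 + 72))*(-4013) = (-2918 + 45)*(-4013) = -2873*(-4013) = 11529349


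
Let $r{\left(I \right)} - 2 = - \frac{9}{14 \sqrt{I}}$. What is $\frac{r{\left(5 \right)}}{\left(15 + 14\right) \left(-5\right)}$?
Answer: $- \frac{2}{145} + \frac{9 \sqrt{5}}{10150} \approx -0.01181$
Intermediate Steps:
$r{\left(I \right)} = 2 - \frac{9}{14 \sqrt{I}}$
$\frac{r{\left(5 \right)}}{\left(15 + 14\right) \left(-5\right)} = \frac{2 - \frac{9}{14 \sqrt{5}}}{\left(15 + 14\right) \left(-5\right)} = \frac{2 - \frac{9 \frac{\sqrt{5}}{5}}{14}}{29 \left(-5\right)} = \frac{2 - \frac{9 \sqrt{5}}{70}}{-145} = \left(2 - \frac{9 \sqrt{5}}{70}\right) \left(- \frac{1}{145}\right) = - \frac{2}{145} + \frac{9 \sqrt{5}}{10150}$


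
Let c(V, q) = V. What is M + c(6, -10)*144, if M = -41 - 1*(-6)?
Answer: 829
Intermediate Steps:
M = -35 (M = -41 + 6 = -35)
M + c(6, -10)*144 = -35 + 6*144 = -35 + 864 = 829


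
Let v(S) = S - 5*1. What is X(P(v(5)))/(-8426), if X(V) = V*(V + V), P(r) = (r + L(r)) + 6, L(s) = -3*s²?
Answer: -36/4213 ≈ -0.0085450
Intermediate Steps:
v(S) = -5 + S (v(S) = S - 5 = -5 + S)
P(r) = 6 + r - 3*r² (P(r) = (r - 3*r²) + 6 = 6 + r - 3*r²)
X(V) = 2*V² (X(V) = V*(2*V) = 2*V²)
X(P(v(5)))/(-8426) = (2*(6 + (-5 + 5) - 3*(-5 + 5)²)²)/(-8426) = (2*(6 + 0 - 3*0²)²)*(-1/8426) = (2*(6 + 0 - 3*0)²)*(-1/8426) = (2*(6 + 0 + 0)²)*(-1/8426) = (2*6²)*(-1/8426) = (2*36)*(-1/8426) = 72*(-1/8426) = -36/4213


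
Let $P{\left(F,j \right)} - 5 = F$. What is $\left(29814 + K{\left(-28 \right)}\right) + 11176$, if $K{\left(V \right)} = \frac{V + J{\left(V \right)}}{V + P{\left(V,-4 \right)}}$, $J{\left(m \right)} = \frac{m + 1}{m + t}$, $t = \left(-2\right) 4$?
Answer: $\frac{8362069}{204} \approx 40991.0$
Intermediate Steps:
$t = -8$
$P{\left(F,j \right)} = 5 + F$
$J{\left(m \right)} = \frac{1 + m}{-8 + m}$ ($J{\left(m \right)} = \frac{m + 1}{m - 8} = \frac{1 + m}{-8 + m}$)
$K{\left(V \right)} = \frac{V + \frac{1 + V}{-8 + V}}{5 + 2 V}$ ($K{\left(V \right)} = \frac{V + \frac{1 + V}{-8 + V}}{V + \left(5 + V\right)} = \frac{V + \frac{1 + V}{-8 + V}}{5 + 2 V}$)
$\left(29814 + K{\left(-28 \right)}\right) + 11176 = \left(29814 + \frac{1 - 28 - 28 \left(-8 - 28\right)}{\left(-8 - 28\right) \left(5 + 2 \left(-28\right)\right)}\right) + 11176 = \left(29814 + \frac{1 - 28 - -1008}{\left(-36\right) \left(5 - 56\right)}\right) + 11176 = \left(29814 - \frac{1 - 28 + 1008}{36 \left(-51\right)}\right) + 11176 = \left(29814 - \left(- \frac{1}{1836}\right) 981\right) + 11176 = \left(29814 + \frac{109}{204}\right) + 11176 = \frac{6082165}{204} + 11176 = \frac{8362069}{204}$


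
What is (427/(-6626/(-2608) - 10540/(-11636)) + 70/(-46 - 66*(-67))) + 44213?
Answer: 181179258951677/4086420388 ≈ 44337.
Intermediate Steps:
(427/(-6626/(-2608) - 10540/(-11636)) + 70/(-46 - 66*(-67))) + 44213 = (427/(-6626*(-1/2608) - 10540*(-1/11636)) + 70/(-46 + 4422)) + 44213 = (427/(3313/1304 + 2635/2909) + 70/4376) + 44213 = (427/(13073557/3793336) + 70*(1/4376)) + 44213 = (427*(3793336/13073557) + 35/2188) + 44213 = (231393496/1867651 + 35/2188) + 44213 = 506354337033/4086420388 + 44213 = 181179258951677/4086420388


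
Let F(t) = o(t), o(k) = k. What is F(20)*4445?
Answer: 88900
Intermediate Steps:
F(t) = t
F(20)*4445 = 20*4445 = 88900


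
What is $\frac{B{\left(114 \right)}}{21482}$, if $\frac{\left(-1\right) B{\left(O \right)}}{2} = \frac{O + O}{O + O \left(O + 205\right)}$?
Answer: $- \frac{1}{1718560} \approx -5.8188 \cdot 10^{-7}$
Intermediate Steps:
$B{\left(O \right)} = - \frac{4 O}{O + O \left(205 + O\right)}$ ($B{\left(O \right)} = - 2 \frac{O + O}{O + O \left(O + 205\right)} = - 2 \frac{2 O}{O + O \left(205 + O\right)} = - \frac{4 O}{O + O \left(205 + O\right)}$)
$\frac{B{\left(114 \right)}}{21482} = \frac{\left(-4\right) \frac{1}{206 + 114}}{21482} = - \frac{4}{320} \cdot \frac{1}{21482} = \left(-4\right) \frac{1}{320} \cdot \frac{1}{21482} = \left(- \frac{1}{80}\right) \frac{1}{21482} = - \frac{1}{1718560}$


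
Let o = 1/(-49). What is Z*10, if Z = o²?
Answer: 10/2401 ≈ 0.0041649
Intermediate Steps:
o = -1/49 ≈ -0.020408
Z = 1/2401 (Z = (-1/49)² = 1/2401 ≈ 0.00041649)
Z*10 = (1/2401)*10 = 10/2401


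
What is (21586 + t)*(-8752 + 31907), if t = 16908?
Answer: 891328570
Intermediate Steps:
(21586 + t)*(-8752 + 31907) = (21586 + 16908)*(-8752 + 31907) = 38494*23155 = 891328570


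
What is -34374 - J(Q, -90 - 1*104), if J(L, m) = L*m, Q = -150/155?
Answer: -1071414/31 ≈ -34562.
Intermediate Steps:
Q = -30/31 (Q = -150*1/155 = -30/31 ≈ -0.96774)
-34374 - J(Q, -90 - 1*104) = -34374 - (-30)*(-90 - 1*104)/31 = -34374 - (-30)*(-90 - 104)/31 = -34374 - (-30)*(-194)/31 = -34374 - 1*5820/31 = -34374 - 5820/31 = -1071414/31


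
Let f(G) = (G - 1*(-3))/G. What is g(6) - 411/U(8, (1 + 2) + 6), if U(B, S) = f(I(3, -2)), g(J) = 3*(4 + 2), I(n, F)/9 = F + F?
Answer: -4734/11 ≈ -430.36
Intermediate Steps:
I(n, F) = 18*F (I(n, F) = 9*(F + F) = 9*(2*F) = 18*F)
g(J) = 18 (g(J) = 3*6 = 18)
f(G) = (3 + G)/G (f(G) = (G + 3)/G = (3 + G)/G)
U(B, S) = 11/12 (U(B, S) = (3 + 18*(-2))/((18*(-2))) = (3 - 36)/(-36) = -1/36*(-33) = 11/12)
g(6) - 411/U(8, (1 + 2) + 6) = 18 - 411/11/12 = 18 - 411*12/11 = 18 - 3*1644/11 = 18 - 4932/11 = -4734/11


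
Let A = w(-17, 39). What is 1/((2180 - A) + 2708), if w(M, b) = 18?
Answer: 1/4870 ≈ 0.00020534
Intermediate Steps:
A = 18
1/((2180 - A) + 2708) = 1/((2180 - 1*18) + 2708) = 1/((2180 - 18) + 2708) = 1/(2162 + 2708) = 1/4870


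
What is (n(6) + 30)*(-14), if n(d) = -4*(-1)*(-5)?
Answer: -140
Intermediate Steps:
n(d) = -20 (n(d) = 4*(-5) = -20)
(n(6) + 30)*(-14) = (-20 + 30)*(-14) = 10*(-14) = -140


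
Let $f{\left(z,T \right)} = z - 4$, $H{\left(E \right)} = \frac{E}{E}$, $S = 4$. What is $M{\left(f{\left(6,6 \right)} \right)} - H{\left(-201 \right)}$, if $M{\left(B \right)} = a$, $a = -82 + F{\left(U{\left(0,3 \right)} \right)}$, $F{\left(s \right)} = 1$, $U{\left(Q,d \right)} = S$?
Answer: $-82$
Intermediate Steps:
$U{\left(Q,d \right)} = 4$
$a = -81$ ($a = -82 + 1 = -81$)
$H{\left(E \right)} = 1$
$f{\left(z,T \right)} = -4 + z$ ($f{\left(z,T \right)} = z - 4 = -4 + z$)
$M{\left(B \right)} = -81$
$M{\left(f{\left(6,6 \right)} \right)} - H{\left(-201 \right)} = -81 - 1 = -82$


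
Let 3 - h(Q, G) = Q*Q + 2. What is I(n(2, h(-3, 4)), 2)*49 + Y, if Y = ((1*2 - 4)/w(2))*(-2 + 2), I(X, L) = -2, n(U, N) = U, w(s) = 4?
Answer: -98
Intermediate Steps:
h(Q, G) = 1 - Q**2 (h(Q, G) = 3 - (Q*Q + 2) = 3 - (Q**2 + 2) = 3 - (2 + Q**2) = 3 + (-2 - Q**2) = 1 - Q**2)
Y = 0 (Y = ((1*2 - 4)/4)*(-2 + 2) = ((2 - 4)*(1/4))*0 = -2*1/4*0 = -1/2*0 = 0)
I(n(2, h(-3, 4)), 2)*49 + Y = -2*49 + 0 = -98 + 0 = -98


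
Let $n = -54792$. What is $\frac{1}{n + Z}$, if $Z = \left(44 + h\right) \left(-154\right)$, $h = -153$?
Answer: $- \frac{1}{38006} \approx -2.6312 \cdot 10^{-5}$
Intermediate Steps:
$Z = 16786$ ($Z = \left(44 - 153\right) \left(-154\right) = \left(-109\right) \left(-154\right) = 16786$)
$\frac{1}{n + Z} = \frac{1}{-54792 + 16786} = \frac{1}{-38006} = - \frac{1}{38006}$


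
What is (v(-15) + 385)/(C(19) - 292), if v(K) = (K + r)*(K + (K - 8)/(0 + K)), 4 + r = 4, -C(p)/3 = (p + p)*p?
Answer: -587/2458 ≈ -0.23881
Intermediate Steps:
C(p) = -6*p² (C(p) = -3*(p + p)*p = -3*2*p*p = -6*p²)
r = 0 (r = -4 + 4 = 0)
v(K) = K*(K + (-8 + K)/K) (v(K) = (K + 0)*(K + (K - 8)/(0 + K)) = K*(K + (-8 + K)/K))
(v(-15) + 385)/(C(19) - 292) = ((-8 - 15 + (-15)²) + 385)/(-6*19² - 292) = ((-8 - 15 + 225) + 385)/(-6*361 - 292) = (202 + 385)/(-2166 - 292) = 587/(-2458) = 587*(-1/2458) = -587/2458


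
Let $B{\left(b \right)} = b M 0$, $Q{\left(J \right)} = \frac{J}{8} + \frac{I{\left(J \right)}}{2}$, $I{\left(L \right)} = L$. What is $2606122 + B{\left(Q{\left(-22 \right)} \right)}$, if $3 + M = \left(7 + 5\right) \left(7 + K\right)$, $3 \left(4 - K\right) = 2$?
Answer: $2606122$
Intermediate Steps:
$K = \frac{10}{3}$ ($K = 4 - \frac{2}{3} = \frac{10}{3} \approx 3.3333$)
$M = 121$ ($M = -3 + \left(7 + 5\right) \left(7 + \frac{10}{3}\right) = -3 + 12 \cdot \frac{31}{3} = -3 + 124 = 121$)
$Q{\left(J \right)} = \frac{5 J}{8}$ ($Q{\left(J \right)} = \frac{J}{8} + \frac{J}{2} = \frac{5 J}{8}$)
$B{\left(b \right)} = 0$ ($B{\left(b \right)} = b 121 \cdot 0 = 121 b 0 = 0$)
$2606122 + B{\left(Q{\left(-22 \right)} \right)} = 2606122 + 0 = 2606122$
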